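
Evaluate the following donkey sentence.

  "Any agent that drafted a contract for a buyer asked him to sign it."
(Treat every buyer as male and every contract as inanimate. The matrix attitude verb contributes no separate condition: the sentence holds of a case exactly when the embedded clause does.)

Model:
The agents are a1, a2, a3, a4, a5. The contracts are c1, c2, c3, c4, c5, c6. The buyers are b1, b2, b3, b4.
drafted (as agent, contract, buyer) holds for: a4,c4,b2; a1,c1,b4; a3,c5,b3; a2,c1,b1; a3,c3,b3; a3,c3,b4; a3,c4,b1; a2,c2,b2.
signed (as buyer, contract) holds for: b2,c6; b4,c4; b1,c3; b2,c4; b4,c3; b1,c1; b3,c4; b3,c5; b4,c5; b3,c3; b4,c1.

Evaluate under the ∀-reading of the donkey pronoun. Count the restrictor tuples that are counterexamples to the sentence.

2

"him" takes "a buyer" as antecedent and "it" takes "a contract"; both are donkey pronouns co-varying with the restrictor.
Strong reading: for every (a,c,b) with drafted(a,c,b), signed(b,c).
Restrictor triples: (a1,c1,b4)→signed(b4,c1) ✓  (a2,c1,b1)→signed(b1,c1) ✓  (a2,c2,b2)→signed(b2,c2) ✗  (a3,c3,b3)→signed(b3,c3) ✓  (a3,c3,b4)→signed(b4,c3) ✓  (a3,c4,b1)→signed(b1,c4) ✗  (a3,c5,b3)→signed(b3,c5) ✓  (a4,c4,b2)→signed(b2,c4) ✓
Counterexamples (restrictor triples failing the scope): 2.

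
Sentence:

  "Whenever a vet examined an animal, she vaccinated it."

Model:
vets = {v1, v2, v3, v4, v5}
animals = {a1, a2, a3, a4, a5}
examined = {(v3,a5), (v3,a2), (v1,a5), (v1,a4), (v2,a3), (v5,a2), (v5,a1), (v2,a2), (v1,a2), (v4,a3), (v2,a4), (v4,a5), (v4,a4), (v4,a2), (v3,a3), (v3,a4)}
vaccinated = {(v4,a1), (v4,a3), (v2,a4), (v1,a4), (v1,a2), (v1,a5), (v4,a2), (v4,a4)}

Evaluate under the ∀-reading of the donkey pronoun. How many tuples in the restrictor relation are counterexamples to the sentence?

9

"it" takes "an animal" as antecedent — a donkey pronoun bound across the clause boundary.
Strong reading: for every (v,a) with examined(v,a), vaccinated(v,a).
Restrictor pairs: (v1,a2) ✓  (v1,a4) ✓  (v1,a5) ✓  (v2,a2) ✗  (v2,a3) ✗  (v2,a4) ✓  (v3,a2) ✗  (v3,a3) ✗  (v3,a4) ✗  (v3,a5) ✗  (v4,a2) ✓  (v4,a3) ✓  (v4,a4) ✓  (v4,a5) ✗  (v5,a1) ✗  (v5,a2) ✗
Counterexamples (restrictor pairs failing the scope): 9.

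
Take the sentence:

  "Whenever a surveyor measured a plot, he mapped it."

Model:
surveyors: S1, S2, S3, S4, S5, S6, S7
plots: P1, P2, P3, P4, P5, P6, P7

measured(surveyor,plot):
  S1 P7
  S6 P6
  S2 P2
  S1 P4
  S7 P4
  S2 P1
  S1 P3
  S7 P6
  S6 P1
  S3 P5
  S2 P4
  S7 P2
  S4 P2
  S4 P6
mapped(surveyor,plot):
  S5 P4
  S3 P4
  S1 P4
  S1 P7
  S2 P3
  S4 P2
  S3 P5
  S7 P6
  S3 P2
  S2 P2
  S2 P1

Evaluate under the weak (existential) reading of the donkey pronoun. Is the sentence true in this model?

False

"it" takes "a plot" as antecedent — a donkey pronoun bound across the clause boundary.
Weak reading: every surveyor s with some measured-plot has at least one measured-plot p such that mapped(s,p).
Per surveyor: S1:✓  S2:✓  S3:✓  S4:✓  S6:✗  S7:✓
S6 has no witness among its measured-plots.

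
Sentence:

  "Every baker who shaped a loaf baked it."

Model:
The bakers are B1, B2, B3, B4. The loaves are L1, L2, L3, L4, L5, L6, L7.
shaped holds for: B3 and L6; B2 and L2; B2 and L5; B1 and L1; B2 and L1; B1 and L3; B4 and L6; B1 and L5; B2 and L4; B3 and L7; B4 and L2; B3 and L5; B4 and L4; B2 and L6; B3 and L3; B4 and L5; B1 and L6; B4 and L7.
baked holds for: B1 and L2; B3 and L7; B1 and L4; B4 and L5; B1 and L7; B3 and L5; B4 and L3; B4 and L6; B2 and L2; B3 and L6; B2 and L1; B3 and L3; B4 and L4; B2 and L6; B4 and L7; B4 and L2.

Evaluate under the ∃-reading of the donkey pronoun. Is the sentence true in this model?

"it" takes "a loaf" as antecedent — a donkey pronoun bound across the clause boundary.
Weak reading: every baker b with some shaped-loaf has at least one shaped-loaf l such that baked(b,l).
Per baker: B1:✗  B2:✓  B3:✓  B4:✓
B1 has no witness among its shaped-loaves.

False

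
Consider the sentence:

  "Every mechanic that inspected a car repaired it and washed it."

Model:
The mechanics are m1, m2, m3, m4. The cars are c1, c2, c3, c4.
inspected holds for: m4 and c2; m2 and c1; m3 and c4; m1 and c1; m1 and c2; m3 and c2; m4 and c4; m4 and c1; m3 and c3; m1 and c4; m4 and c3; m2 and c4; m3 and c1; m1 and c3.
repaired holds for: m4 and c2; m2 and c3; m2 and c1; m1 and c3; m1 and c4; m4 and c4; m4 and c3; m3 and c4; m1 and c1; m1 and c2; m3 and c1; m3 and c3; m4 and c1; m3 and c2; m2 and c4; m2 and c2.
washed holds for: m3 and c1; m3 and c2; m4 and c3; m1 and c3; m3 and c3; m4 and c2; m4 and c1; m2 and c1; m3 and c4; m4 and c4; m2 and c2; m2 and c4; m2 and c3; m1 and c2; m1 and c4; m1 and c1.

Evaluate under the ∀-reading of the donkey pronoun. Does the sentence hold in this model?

True

"it" takes "a car" as antecedent — a donkey pronoun bound across the clause boundary.
Strong reading: for every (m,c) with inspected(m,c), repaired(m,c) ∧ washed(m,c).
Restrictor pairs: (m1,c1) ✓  (m1,c2) ✓  (m1,c3) ✓  (m1,c4) ✓  (m2,c1) ✓  (m2,c4) ✓  (m3,c1) ✓  (m3,c2) ✓  (m3,c3) ✓  (m3,c4) ✓  (m4,c1) ✓  (m4,c2) ✓  (m4,c3) ✓  (m4,c4) ✓
Every restrictor pair satisfies the scope.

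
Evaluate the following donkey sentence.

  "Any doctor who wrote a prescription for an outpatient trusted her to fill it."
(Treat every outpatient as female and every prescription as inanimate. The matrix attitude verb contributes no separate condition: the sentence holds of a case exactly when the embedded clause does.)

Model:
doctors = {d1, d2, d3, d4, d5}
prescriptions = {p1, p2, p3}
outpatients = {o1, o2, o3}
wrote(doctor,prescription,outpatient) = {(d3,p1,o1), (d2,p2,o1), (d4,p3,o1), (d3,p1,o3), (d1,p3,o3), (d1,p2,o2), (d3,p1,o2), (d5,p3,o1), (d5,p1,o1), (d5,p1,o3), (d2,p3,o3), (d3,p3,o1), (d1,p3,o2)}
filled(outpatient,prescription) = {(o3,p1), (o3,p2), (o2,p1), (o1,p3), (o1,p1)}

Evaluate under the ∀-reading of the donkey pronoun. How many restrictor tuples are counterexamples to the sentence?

5

"her" takes "an outpatient" as antecedent and "it" takes "a prescription"; both are donkey pronouns co-varying with the restrictor.
Strong reading: for every (d,p,o) with wrote(d,p,o), filled(o,p).
Restrictor triples: (d1,p2,o2)→filled(o2,p2) ✗  (d1,p3,o2)→filled(o2,p3) ✗  (d1,p3,o3)→filled(o3,p3) ✗  (d2,p2,o1)→filled(o1,p2) ✗  (d2,p3,o3)→filled(o3,p3) ✗  (d3,p1,o1)→filled(o1,p1) ✓  (d3,p1,o2)→filled(o2,p1) ✓  (d3,p1,o3)→filled(o3,p1) ✓  (d3,p3,o1)→filled(o1,p3) ✓  (d4,p3,o1)→filled(o1,p3) ✓  (d5,p1,o1)→filled(o1,p1) ✓  (d5,p1,o3)→filled(o3,p1) ✓  (d5,p3,o1)→filled(o1,p3) ✓
Counterexamples (restrictor triples failing the scope): 5.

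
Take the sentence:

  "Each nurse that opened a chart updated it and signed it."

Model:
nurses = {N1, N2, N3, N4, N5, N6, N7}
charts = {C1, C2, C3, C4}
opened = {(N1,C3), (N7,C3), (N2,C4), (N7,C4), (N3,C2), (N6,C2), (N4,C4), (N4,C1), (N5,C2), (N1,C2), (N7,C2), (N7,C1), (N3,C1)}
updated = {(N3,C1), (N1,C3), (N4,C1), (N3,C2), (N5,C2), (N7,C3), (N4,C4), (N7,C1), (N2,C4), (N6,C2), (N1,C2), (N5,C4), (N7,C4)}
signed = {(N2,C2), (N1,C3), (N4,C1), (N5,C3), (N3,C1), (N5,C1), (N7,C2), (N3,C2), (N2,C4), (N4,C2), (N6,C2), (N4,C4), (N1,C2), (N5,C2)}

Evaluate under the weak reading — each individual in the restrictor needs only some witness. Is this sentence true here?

False

"it" takes "a chart" as antecedent — a donkey pronoun bound across the clause boundary.
Weak reading: every nurse n with some opened-chart has at least one opened-chart c such that updated(n,c) ∧ signed(n,c).
Per nurse: N1:✓  N2:✓  N3:✓  N4:✓  N5:✓  N6:✓  N7:✗
N7 has no witness among its opened-charts.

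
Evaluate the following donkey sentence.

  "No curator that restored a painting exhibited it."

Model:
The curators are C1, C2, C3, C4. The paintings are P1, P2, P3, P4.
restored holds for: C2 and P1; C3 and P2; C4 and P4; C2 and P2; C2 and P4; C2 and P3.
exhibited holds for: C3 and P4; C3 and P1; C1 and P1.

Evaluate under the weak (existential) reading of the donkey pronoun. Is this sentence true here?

"it" takes "a painting" as antecedent — a donkey pronoun bound across the clause boundary.
Truth condition: for no (c,p) with restored(c,p) does exhibited(c,p) hold.
Restrictor pairs — does the scope hold? (C2,P1):fails  (C2,P2):fails  (C2,P3):fails  (C2,P4):fails  (C3,P2):fails  (C4,P4):fails
Scope holds for no restrictor pair, so the sentence is true.

True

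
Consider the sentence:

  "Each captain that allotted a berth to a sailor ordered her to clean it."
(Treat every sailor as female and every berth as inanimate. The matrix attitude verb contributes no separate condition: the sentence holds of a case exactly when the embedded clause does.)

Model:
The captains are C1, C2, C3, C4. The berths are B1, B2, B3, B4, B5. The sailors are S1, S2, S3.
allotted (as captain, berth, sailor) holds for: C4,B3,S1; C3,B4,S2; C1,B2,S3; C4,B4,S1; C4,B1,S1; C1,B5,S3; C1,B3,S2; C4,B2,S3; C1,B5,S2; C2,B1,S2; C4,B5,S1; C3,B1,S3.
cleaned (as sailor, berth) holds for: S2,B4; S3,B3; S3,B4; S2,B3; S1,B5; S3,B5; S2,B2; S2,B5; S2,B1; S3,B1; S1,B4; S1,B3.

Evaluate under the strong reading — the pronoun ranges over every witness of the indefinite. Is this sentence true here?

"her" takes "a sailor" as antecedent and "it" takes "a berth"; both are donkey pronouns co-varying with the restrictor.
Strong reading: for every (c,b,s) with allotted(c,b,s), cleaned(s,b).
Restrictor triples: (C1,B2,S3)→cleaned(S3,B2) ✗  (C1,B3,S2)→cleaned(S2,B3) ✓  (C1,B5,S2)→cleaned(S2,B5) ✓  (C1,B5,S3)→cleaned(S3,B5) ✓  (C2,B1,S2)→cleaned(S2,B1) ✓  (C3,B1,S3)→cleaned(S3,B1) ✓  (C3,B4,S2)→cleaned(S2,B4) ✓  (C4,B1,S1)→cleaned(S1,B1) ✗  (C4,B2,S3)→cleaned(S3,B2) ✗  (C4,B3,S1)→cleaned(S1,B3) ✓  (C4,B4,S1)→cleaned(S1,B4) ✓  (C4,B5,S1)→cleaned(S1,B5) ✓
Counterexample: (C1,B2,S3) — cleaned(S3,B2) does not hold.

False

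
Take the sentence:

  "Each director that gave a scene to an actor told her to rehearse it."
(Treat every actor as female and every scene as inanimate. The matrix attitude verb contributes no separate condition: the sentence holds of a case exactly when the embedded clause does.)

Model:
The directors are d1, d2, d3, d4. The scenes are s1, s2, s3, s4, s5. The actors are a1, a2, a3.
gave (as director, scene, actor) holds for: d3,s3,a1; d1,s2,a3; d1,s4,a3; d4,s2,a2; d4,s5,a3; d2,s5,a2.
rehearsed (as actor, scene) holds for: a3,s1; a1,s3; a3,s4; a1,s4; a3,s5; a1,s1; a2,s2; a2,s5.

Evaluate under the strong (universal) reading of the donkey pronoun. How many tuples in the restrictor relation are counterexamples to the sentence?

"her" takes "an actor" as antecedent and "it" takes "a scene"; both are donkey pronouns co-varying with the restrictor.
Strong reading: for every (d,s,a) with gave(d,s,a), rehearsed(a,s).
Restrictor triples: (d1,s2,a3)→rehearsed(a3,s2) ✗  (d1,s4,a3)→rehearsed(a3,s4) ✓  (d2,s5,a2)→rehearsed(a2,s5) ✓  (d3,s3,a1)→rehearsed(a1,s3) ✓  (d4,s2,a2)→rehearsed(a2,s2) ✓  (d4,s5,a3)→rehearsed(a3,s5) ✓
Counterexamples (restrictor triples failing the scope): 1.

1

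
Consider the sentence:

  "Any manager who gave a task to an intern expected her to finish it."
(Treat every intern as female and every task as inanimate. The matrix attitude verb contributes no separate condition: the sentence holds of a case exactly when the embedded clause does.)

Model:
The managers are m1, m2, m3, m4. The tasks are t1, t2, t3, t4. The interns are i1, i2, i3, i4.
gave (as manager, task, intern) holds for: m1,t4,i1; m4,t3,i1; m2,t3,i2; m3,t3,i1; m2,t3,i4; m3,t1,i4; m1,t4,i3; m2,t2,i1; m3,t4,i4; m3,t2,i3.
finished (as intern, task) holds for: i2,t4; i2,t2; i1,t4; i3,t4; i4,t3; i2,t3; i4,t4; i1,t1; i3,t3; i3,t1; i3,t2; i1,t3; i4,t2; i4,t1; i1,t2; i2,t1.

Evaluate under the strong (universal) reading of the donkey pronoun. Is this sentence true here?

True

"her" takes "an intern" as antecedent and "it" takes "a task"; both are donkey pronouns co-varying with the restrictor.
Strong reading: for every (m,t,i) with gave(m,t,i), finished(i,t).
Restrictor triples: (m1,t4,i1)→finished(i1,t4) ✓  (m1,t4,i3)→finished(i3,t4) ✓  (m2,t2,i1)→finished(i1,t2) ✓  (m2,t3,i2)→finished(i2,t3) ✓  (m2,t3,i4)→finished(i4,t3) ✓  (m3,t1,i4)→finished(i4,t1) ✓  (m3,t2,i3)→finished(i3,t2) ✓  (m3,t3,i1)→finished(i1,t3) ✓  (m3,t4,i4)→finished(i4,t4) ✓  (m4,t3,i1)→finished(i1,t3) ✓
Every restrictor triple satisfies the scope.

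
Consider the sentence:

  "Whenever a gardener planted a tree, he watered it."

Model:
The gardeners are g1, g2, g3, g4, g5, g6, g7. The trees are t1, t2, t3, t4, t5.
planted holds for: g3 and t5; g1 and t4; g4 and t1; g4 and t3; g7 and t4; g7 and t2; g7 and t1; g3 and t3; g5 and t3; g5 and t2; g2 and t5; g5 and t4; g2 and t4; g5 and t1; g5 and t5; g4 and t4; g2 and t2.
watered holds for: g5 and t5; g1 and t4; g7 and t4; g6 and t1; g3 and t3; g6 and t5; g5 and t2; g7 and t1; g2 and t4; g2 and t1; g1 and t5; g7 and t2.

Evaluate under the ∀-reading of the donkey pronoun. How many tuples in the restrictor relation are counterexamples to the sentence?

9

"it" takes "a tree" as antecedent — a donkey pronoun bound across the clause boundary.
Strong reading: for every (g,t) with planted(g,t), watered(g,t).
Restrictor pairs: (g1,t4) ✓  (g2,t2) ✗  (g2,t4) ✓  (g2,t5) ✗  (g3,t3) ✓  (g3,t5) ✗  (g4,t1) ✗  (g4,t3) ✗  (g4,t4) ✗  (g5,t1) ✗  (g5,t2) ✓  (g5,t3) ✗  (g5,t4) ✗  (g5,t5) ✓  (g7,t1) ✓  (g7,t2) ✓  (g7,t4) ✓
Counterexamples (restrictor pairs failing the scope): 9.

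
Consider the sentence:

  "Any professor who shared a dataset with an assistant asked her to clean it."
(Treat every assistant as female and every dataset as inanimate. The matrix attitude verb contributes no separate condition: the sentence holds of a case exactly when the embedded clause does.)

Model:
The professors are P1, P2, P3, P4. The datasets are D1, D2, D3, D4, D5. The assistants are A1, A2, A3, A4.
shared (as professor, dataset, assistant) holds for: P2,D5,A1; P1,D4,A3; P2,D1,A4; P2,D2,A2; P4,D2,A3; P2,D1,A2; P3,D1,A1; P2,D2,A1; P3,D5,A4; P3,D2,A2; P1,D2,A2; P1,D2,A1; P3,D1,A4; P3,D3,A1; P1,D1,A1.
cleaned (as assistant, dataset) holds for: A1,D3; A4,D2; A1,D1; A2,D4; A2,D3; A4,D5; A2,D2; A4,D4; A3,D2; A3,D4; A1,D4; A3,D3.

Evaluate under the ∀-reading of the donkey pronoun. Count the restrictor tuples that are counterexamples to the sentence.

"her" takes "an assistant" as antecedent and "it" takes "a dataset"; both are donkey pronouns co-varying with the restrictor.
Strong reading: for every (p,d,a) with shared(p,d,a), cleaned(a,d).
Restrictor triples: (P1,D1,A1)→cleaned(A1,D1) ✓  (P1,D2,A1)→cleaned(A1,D2) ✗  (P1,D2,A2)→cleaned(A2,D2) ✓  (P1,D4,A3)→cleaned(A3,D4) ✓  (P2,D1,A2)→cleaned(A2,D1) ✗  (P2,D1,A4)→cleaned(A4,D1) ✗  (P2,D2,A1)→cleaned(A1,D2) ✗  (P2,D2,A2)→cleaned(A2,D2) ✓  (P2,D5,A1)→cleaned(A1,D5) ✗  (P3,D1,A1)→cleaned(A1,D1) ✓  (P3,D1,A4)→cleaned(A4,D1) ✗  (P3,D2,A2)→cleaned(A2,D2) ✓  (P3,D3,A1)→cleaned(A1,D3) ✓  (P3,D5,A4)→cleaned(A4,D5) ✓  (P4,D2,A3)→cleaned(A3,D2) ✓
Counterexamples (restrictor triples failing the scope): 6.

6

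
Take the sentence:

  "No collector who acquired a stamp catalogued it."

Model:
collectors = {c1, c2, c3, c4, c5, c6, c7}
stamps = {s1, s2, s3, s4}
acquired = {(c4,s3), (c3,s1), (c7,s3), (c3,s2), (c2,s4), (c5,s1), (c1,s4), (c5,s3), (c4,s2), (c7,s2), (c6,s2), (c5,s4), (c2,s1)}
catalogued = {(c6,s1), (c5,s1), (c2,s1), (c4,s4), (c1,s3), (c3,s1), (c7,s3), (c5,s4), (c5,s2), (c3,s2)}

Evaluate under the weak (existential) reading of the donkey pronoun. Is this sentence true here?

"it" takes "a stamp" as antecedent — a donkey pronoun bound across the clause boundary.
Truth condition: for no (c,s) with acquired(c,s) does catalogued(c,s) hold.
Restrictor pairs — does the scope hold? (c1,s4):fails  (c2,s1):holds  (c2,s4):fails  (c3,s1):holds  (c3,s2):holds  (c4,s2):fails  (c4,s3):fails  (c5,s1):holds  (c5,s3):fails  (c5,s4):holds  (c6,s2):fails  (c7,s2):fails  (c7,s3):holds
Scope holds for 6 pair(s), so the sentence is false.

False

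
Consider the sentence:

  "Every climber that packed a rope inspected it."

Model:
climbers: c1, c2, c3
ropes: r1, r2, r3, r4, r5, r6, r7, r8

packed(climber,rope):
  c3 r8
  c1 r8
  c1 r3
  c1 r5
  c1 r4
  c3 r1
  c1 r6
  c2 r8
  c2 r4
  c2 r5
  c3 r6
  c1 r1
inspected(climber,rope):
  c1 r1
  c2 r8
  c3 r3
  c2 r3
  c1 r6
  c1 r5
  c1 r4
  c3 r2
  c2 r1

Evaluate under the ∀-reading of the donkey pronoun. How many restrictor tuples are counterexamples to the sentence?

"it" takes "a rope" as antecedent — a donkey pronoun bound across the clause boundary.
Strong reading: for every (c,r) with packed(c,r), inspected(c,r).
Restrictor pairs: (c1,r1) ✓  (c1,r3) ✗  (c1,r4) ✓  (c1,r5) ✓  (c1,r6) ✓  (c1,r8) ✗  (c2,r4) ✗  (c2,r5) ✗  (c2,r8) ✓  (c3,r1) ✗  (c3,r6) ✗  (c3,r8) ✗
Counterexamples (restrictor pairs failing the scope): 7.

7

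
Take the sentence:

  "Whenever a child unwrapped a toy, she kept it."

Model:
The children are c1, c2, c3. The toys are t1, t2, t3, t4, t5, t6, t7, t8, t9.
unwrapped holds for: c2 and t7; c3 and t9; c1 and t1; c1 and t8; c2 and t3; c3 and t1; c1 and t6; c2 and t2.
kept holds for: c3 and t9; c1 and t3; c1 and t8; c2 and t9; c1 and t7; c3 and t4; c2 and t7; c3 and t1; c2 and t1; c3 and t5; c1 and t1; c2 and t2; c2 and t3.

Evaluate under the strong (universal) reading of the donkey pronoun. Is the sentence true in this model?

"it" takes "a toy" as antecedent — a donkey pronoun bound across the clause boundary.
Strong reading: for every (c,t) with unwrapped(c,t), kept(c,t).
Restrictor pairs: (c1,t1) ✓  (c1,t6) ✗  (c1,t8) ✓  (c2,t2) ✓  (c2,t3) ✓  (c2,t7) ✓  (c3,t1) ✓  (c3,t9) ✓
Counterexample: (c1,t6) is in unwrapped but fails the scope.

False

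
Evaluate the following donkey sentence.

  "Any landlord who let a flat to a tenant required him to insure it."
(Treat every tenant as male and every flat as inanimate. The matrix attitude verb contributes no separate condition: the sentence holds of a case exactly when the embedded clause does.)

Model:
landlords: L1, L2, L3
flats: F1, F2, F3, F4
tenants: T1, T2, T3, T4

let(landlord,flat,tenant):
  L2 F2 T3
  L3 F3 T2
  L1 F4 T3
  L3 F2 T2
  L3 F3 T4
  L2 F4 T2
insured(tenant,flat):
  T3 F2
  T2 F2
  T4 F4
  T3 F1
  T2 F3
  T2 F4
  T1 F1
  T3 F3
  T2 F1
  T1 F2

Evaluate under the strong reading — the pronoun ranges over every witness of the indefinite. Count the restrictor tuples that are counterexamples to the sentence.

2

"him" takes "a tenant" as antecedent and "it" takes "a flat"; both are donkey pronouns co-varying with the restrictor.
Strong reading: for every (l,f,t) with let(l,f,t), insured(t,f).
Restrictor triples: (L1,F4,T3)→insured(T3,F4) ✗  (L2,F2,T3)→insured(T3,F2) ✓  (L2,F4,T2)→insured(T2,F4) ✓  (L3,F2,T2)→insured(T2,F2) ✓  (L3,F3,T2)→insured(T2,F3) ✓  (L3,F3,T4)→insured(T4,F3) ✗
Counterexamples (restrictor triples failing the scope): 2.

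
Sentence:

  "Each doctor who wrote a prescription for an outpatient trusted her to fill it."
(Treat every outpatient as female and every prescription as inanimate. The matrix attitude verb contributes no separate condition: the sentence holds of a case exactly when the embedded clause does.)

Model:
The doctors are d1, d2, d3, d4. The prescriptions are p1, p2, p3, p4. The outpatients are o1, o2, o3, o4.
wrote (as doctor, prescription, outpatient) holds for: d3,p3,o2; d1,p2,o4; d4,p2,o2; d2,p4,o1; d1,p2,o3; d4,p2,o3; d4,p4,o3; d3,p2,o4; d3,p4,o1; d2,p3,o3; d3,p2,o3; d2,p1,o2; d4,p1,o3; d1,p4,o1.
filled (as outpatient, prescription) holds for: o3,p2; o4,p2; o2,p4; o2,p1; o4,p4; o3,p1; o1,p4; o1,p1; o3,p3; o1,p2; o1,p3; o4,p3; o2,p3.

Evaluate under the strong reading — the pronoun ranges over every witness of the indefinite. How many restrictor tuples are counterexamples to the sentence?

2

"her" takes "an outpatient" as antecedent and "it" takes "a prescription"; both are donkey pronouns co-varying with the restrictor.
Strong reading: for every (d,p,o) with wrote(d,p,o), filled(o,p).
Restrictor triples: (d1,p2,o3)→filled(o3,p2) ✓  (d1,p2,o4)→filled(o4,p2) ✓  (d1,p4,o1)→filled(o1,p4) ✓  (d2,p1,o2)→filled(o2,p1) ✓  (d2,p3,o3)→filled(o3,p3) ✓  (d2,p4,o1)→filled(o1,p4) ✓  (d3,p2,o3)→filled(o3,p2) ✓  (d3,p2,o4)→filled(o4,p2) ✓  (d3,p3,o2)→filled(o2,p3) ✓  (d3,p4,o1)→filled(o1,p4) ✓  (d4,p1,o3)→filled(o3,p1) ✓  (d4,p2,o2)→filled(o2,p2) ✗  (d4,p2,o3)→filled(o3,p2) ✓  (d4,p4,o3)→filled(o3,p4) ✗
Counterexamples (restrictor triples failing the scope): 2.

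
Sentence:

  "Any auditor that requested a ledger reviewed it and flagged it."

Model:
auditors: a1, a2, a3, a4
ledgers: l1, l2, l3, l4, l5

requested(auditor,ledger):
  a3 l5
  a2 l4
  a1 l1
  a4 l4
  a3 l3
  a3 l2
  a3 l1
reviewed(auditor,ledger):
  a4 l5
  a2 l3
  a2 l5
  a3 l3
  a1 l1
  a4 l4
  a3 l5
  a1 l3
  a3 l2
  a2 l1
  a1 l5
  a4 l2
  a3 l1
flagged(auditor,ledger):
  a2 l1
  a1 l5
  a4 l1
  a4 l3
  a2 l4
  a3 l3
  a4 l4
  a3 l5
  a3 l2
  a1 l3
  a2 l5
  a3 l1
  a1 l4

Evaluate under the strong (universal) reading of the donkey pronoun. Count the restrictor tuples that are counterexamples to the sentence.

2

"it" takes "a ledger" as antecedent — a donkey pronoun bound across the clause boundary.
Strong reading: for every (a,l) with requested(a,l), reviewed(a,l) ∧ flagged(a,l).
Restrictor pairs: (a1,l1) ✗  (a2,l4) ✗  (a3,l1) ✓  (a3,l2) ✓  (a3,l3) ✓  (a3,l5) ✓  (a4,l4) ✓
Counterexamples (restrictor pairs failing the scope): 2.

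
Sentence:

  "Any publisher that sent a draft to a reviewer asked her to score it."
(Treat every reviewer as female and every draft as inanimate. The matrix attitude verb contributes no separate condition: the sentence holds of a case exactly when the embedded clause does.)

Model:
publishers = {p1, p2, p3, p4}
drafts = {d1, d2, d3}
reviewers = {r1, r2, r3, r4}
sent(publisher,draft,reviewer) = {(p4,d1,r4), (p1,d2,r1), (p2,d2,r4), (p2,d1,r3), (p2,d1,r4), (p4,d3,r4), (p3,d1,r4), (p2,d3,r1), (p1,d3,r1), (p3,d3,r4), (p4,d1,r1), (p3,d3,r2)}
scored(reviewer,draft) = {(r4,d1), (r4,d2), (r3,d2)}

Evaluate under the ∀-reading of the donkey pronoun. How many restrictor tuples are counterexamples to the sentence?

8

"her" takes "a reviewer" as antecedent and "it" takes "a draft"; both are donkey pronouns co-varying with the restrictor.
Strong reading: for every (p,d,r) with sent(p,d,r), scored(r,d).
Restrictor triples: (p1,d2,r1)→scored(r1,d2) ✗  (p1,d3,r1)→scored(r1,d3) ✗  (p2,d1,r3)→scored(r3,d1) ✗  (p2,d1,r4)→scored(r4,d1) ✓  (p2,d2,r4)→scored(r4,d2) ✓  (p2,d3,r1)→scored(r1,d3) ✗  (p3,d1,r4)→scored(r4,d1) ✓  (p3,d3,r2)→scored(r2,d3) ✗  (p3,d3,r4)→scored(r4,d3) ✗  (p4,d1,r1)→scored(r1,d1) ✗  (p4,d1,r4)→scored(r4,d1) ✓  (p4,d3,r4)→scored(r4,d3) ✗
Counterexamples (restrictor triples failing the scope): 8.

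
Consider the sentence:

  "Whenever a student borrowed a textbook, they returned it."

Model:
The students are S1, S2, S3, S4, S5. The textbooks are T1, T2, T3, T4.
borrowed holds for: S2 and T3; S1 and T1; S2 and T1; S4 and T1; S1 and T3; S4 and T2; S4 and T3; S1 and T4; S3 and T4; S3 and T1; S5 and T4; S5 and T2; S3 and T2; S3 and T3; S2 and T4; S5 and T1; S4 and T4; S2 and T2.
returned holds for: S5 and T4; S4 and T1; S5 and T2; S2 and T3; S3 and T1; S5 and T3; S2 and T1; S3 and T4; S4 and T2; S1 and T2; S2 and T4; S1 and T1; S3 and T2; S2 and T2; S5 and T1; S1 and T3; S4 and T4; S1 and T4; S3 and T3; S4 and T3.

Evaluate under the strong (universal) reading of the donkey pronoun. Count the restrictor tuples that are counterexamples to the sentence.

"it" takes "a textbook" as antecedent — a donkey pronoun bound across the clause boundary.
Strong reading: for every (s,t) with borrowed(s,t), returned(s,t).
Restrictor pairs: (S1,T1) ✓  (S1,T3) ✓  (S1,T4) ✓  (S2,T1) ✓  (S2,T2) ✓  (S2,T3) ✓  (S2,T4) ✓  (S3,T1) ✓  (S3,T2) ✓  (S3,T3) ✓  (S3,T4) ✓  (S4,T1) ✓  (S4,T2) ✓  (S4,T3) ✓  (S4,T4) ✓  (S5,T1) ✓  (S5,T2) ✓  (S5,T4) ✓
Counterexamples (restrictor pairs failing the scope): 0.

0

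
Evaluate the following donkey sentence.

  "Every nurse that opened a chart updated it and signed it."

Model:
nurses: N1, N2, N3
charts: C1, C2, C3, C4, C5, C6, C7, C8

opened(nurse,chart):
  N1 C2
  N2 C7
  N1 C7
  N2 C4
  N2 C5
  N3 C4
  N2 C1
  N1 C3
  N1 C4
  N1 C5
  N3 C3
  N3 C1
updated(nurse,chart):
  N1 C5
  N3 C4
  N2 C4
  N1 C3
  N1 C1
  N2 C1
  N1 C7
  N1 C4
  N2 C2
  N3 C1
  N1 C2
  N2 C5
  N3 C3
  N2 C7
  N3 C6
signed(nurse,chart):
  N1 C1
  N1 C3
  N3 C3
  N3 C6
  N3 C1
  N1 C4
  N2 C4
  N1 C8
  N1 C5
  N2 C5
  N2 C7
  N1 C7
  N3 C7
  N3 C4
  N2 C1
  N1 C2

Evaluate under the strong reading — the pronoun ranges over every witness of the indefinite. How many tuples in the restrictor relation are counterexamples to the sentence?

"it" takes "a chart" as antecedent — a donkey pronoun bound across the clause boundary.
Strong reading: for every (n,c) with opened(n,c), updated(n,c) ∧ signed(n,c).
Restrictor pairs: (N1,C2) ✓  (N1,C3) ✓  (N1,C4) ✓  (N1,C5) ✓  (N1,C7) ✓  (N2,C1) ✓  (N2,C4) ✓  (N2,C5) ✓  (N2,C7) ✓  (N3,C1) ✓  (N3,C3) ✓  (N3,C4) ✓
Counterexamples (restrictor pairs failing the scope): 0.

0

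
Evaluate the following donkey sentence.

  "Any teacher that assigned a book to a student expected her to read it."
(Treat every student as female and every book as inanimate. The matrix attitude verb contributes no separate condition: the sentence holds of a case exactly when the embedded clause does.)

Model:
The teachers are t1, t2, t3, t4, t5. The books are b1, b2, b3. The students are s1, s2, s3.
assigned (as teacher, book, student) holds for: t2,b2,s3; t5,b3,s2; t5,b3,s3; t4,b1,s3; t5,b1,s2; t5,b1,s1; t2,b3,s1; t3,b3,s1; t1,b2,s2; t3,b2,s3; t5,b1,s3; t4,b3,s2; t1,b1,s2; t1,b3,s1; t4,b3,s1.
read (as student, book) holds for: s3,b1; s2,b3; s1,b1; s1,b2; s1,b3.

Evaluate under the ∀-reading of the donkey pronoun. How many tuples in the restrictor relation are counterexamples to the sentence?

"her" takes "a student" as antecedent and "it" takes "a book"; both are donkey pronouns co-varying with the restrictor.
Strong reading: for every (t,b,s) with assigned(t,b,s), read(s,b).
Restrictor triples: (t1,b1,s2)→read(s2,b1) ✗  (t1,b2,s2)→read(s2,b2) ✗  (t1,b3,s1)→read(s1,b3) ✓  (t2,b2,s3)→read(s3,b2) ✗  (t2,b3,s1)→read(s1,b3) ✓  (t3,b2,s3)→read(s3,b2) ✗  (t3,b3,s1)→read(s1,b3) ✓  (t4,b1,s3)→read(s3,b1) ✓  (t4,b3,s1)→read(s1,b3) ✓  (t4,b3,s2)→read(s2,b3) ✓  (t5,b1,s1)→read(s1,b1) ✓  (t5,b1,s2)→read(s2,b1) ✗  (t5,b1,s3)→read(s3,b1) ✓  (t5,b3,s2)→read(s2,b3) ✓  (t5,b3,s3)→read(s3,b3) ✗
Counterexamples (restrictor triples failing the scope): 6.

6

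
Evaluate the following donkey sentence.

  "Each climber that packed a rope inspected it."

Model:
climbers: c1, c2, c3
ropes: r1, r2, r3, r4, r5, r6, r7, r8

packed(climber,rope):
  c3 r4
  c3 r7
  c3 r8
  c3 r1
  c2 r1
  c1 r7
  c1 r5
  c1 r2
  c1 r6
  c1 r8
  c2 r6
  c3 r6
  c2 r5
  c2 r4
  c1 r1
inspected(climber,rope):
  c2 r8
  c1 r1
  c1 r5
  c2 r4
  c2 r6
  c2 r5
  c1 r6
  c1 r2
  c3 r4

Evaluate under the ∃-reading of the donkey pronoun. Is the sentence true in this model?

"it" takes "a rope" as antecedent — a donkey pronoun bound across the clause boundary.
Weak reading: every climber c with some packed-rope has at least one packed-rope r such that inspected(c,r).
Per climber: c1:✓  c2:✓  c3:✓
Every climber in the restrictor has a witness.

True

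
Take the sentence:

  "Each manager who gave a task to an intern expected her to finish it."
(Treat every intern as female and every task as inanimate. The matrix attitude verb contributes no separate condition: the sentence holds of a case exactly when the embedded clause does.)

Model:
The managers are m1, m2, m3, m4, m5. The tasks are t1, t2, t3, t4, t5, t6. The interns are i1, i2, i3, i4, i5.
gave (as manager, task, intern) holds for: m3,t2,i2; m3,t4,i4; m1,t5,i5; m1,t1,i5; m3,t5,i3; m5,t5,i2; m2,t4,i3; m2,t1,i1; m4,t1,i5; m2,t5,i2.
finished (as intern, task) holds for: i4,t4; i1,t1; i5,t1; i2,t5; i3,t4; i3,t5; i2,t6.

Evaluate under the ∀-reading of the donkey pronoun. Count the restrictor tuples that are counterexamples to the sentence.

2

"her" takes "an intern" as antecedent and "it" takes "a task"; both are donkey pronouns co-varying with the restrictor.
Strong reading: for every (m,t,i) with gave(m,t,i), finished(i,t).
Restrictor triples: (m1,t1,i5)→finished(i5,t1) ✓  (m1,t5,i5)→finished(i5,t5) ✗  (m2,t1,i1)→finished(i1,t1) ✓  (m2,t4,i3)→finished(i3,t4) ✓  (m2,t5,i2)→finished(i2,t5) ✓  (m3,t2,i2)→finished(i2,t2) ✗  (m3,t4,i4)→finished(i4,t4) ✓  (m3,t5,i3)→finished(i3,t5) ✓  (m4,t1,i5)→finished(i5,t1) ✓  (m5,t5,i2)→finished(i2,t5) ✓
Counterexamples (restrictor triples failing the scope): 2.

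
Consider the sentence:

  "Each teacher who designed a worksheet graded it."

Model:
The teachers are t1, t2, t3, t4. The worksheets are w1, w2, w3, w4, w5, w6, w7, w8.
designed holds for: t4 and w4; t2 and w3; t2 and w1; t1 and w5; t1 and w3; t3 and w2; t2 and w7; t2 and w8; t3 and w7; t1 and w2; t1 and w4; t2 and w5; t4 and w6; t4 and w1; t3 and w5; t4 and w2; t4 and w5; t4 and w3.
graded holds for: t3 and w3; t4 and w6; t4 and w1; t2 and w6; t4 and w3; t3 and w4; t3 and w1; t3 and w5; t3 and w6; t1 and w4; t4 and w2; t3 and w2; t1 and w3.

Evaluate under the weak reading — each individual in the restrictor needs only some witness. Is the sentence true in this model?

"it" takes "a worksheet" as antecedent — a donkey pronoun bound across the clause boundary.
Weak reading: every teacher t with some designed-worksheet has at least one designed-worksheet w such that graded(t,w).
Per teacher: t1:✓  t2:✗  t3:✓  t4:✓
t2 has no witness among its designed-worksheets.

False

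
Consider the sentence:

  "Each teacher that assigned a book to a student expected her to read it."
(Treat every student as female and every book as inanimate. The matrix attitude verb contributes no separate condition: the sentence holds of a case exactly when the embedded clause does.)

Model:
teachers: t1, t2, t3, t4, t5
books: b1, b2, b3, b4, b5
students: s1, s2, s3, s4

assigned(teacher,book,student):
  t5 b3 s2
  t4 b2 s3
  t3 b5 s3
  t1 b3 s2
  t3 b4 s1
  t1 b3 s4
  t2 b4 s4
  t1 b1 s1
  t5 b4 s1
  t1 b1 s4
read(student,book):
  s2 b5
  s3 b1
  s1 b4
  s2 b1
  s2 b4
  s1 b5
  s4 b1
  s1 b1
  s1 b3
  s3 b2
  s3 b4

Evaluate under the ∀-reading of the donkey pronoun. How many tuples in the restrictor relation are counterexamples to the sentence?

"her" takes "a student" as antecedent and "it" takes "a book"; both are donkey pronouns co-varying with the restrictor.
Strong reading: for every (t,b,s) with assigned(t,b,s), read(s,b).
Restrictor triples: (t1,b1,s1)→read(s1,b1) ✓  (t1,b1,s4)→read(s4,b1) ✓  (t1,b3,s2)→read(s2,b3) ✗  (t1,b3,s4)→read(s4,b3) ✗  (t2,b4,s4)→read(s4,b4) ✗  (t3,b4,s1)→read(s1,b4) ✓  (t3,b5,s3)→read(s3,b5) ✗  (t4,b2,s3)→read(s3,b2) ✓  (t5,b3,s2)→read(s2,b3) ✗  (t5,b4,s1)→read(s1,b4) ✓
Counterexamples (restrictor triples failing the scope): 5.

5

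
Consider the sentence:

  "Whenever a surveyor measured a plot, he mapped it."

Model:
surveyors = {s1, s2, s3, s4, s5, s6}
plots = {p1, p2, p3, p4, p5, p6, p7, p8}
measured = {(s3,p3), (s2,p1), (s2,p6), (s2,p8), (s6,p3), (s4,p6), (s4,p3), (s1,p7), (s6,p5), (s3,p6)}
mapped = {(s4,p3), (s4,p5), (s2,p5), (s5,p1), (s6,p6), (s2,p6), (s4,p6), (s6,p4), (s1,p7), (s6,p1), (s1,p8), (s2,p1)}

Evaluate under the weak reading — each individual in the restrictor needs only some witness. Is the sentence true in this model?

"it" takes "a plot" as antecedent — a donkey pronoun bound across the clause boundary.
Weak reading: every surveyor s with some measured-plot has at least one measured-plot p such that mapped(s,p).
Per surveyor: s1:✓  s2:✓  s3:✗  s4:✓  s6:✗
s3 has no witness among its measured-plots.

False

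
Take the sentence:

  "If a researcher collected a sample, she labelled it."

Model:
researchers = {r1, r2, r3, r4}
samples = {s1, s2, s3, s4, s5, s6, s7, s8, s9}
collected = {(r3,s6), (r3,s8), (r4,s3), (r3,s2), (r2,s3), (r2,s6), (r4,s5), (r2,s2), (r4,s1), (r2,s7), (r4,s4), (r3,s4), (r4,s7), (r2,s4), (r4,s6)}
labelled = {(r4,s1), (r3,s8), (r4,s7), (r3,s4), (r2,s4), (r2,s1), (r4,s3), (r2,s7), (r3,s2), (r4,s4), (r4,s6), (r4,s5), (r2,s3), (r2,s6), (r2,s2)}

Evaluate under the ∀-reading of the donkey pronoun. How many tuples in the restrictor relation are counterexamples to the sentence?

"it" takes "a sample" as antecedent — a donkey pronoun bound across the clause boundary.
Strong reading: for every (r,s) with collected(r,s), labelled(r,s).
Restrictor pairs: (r2,s2) ✓  (r2,s3) ✓  (r2,s4) ✓  (r2,s6) ✓  (r2,s7) ✓  (r3,s2) ✓  (r3,s4) ✓  (r3,s6) ✗  (r3,s8) ✓  (r4,s1) ✓  (r4,s3) ✓  (r4,s4) ✓  (r4,s5) ✓  (r4,s6) ✓  (r4,s7) ✓
Counterexamples (restrictor pairs failing the scope): 1.

1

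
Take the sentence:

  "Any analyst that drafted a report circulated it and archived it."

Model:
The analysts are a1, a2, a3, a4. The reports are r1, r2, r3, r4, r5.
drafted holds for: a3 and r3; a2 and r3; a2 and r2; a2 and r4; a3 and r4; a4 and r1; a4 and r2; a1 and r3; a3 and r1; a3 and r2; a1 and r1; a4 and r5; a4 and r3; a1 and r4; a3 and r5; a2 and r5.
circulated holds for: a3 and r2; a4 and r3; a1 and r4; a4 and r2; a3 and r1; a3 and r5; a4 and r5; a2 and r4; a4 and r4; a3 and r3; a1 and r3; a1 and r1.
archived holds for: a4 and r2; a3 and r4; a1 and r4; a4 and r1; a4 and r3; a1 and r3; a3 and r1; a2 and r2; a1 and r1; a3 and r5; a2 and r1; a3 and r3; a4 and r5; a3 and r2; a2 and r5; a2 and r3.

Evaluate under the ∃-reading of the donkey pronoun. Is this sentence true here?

False

"it" takes "a report" as antecedent — a donkey pronoun bound across the clause boundary.
Weak reading: every analyst a with some drafted-report has at least one drafted-report r such that circulated(a,r) ∧ archived(a,r).
Per analyst: a1:✓  a2:✗  a3:✓  a4:✓
a2 has no witness among its drafted-reports.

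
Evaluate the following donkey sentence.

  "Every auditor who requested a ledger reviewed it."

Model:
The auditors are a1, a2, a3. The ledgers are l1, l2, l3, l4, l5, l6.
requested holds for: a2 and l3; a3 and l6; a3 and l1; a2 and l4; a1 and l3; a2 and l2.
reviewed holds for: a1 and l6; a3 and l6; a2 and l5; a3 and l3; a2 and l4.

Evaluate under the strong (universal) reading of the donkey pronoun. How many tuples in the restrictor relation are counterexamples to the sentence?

"it" takes "a ledger" as antecedent — a donkey pronoun bound across the clause boundary.
Strong reading: for every (a,l) with requested(a,l), reviewed(a,l).
Restrictor pairs: (a1,l3) ✗  (a2,l2) ✗  (a2,l3) ✗  (a2,l4) ✓  (a3,l1) ✗  (a3,l6) ✓
Counterexamples (restrictor pairs failing the scope): 4.

4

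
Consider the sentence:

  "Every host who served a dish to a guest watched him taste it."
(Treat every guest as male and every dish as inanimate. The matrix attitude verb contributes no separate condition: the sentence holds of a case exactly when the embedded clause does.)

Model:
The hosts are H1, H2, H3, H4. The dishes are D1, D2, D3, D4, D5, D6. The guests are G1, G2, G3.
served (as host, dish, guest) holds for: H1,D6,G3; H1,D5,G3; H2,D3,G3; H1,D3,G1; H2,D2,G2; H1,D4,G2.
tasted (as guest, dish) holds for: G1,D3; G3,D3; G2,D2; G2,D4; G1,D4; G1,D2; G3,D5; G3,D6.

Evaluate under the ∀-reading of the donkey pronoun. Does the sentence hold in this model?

True

"him" takes "a guest" as antecedent and "it" takes "a dish"; both are donkey pronouns co-varying with the restrictor.
Strong reading: for every (h,d,g) with served(h,d,g), tasted(g,d).
Restrictor triples: (H1,D3,G1)→tasted(G1,D3) ✓  (H1,D4,G2)→tasted(G2,D4) ✓  (H1,D5,G3)→tasted(G3,D5) ✓  (H1,D6,G3)→tasted(G3,D6) ✓  (H2,D2,G2)→tasted(G2,D2) ✓  (H2,D3,G3)→tasted(G3,D3) ✓
Every restrictor triple satisfies the scope.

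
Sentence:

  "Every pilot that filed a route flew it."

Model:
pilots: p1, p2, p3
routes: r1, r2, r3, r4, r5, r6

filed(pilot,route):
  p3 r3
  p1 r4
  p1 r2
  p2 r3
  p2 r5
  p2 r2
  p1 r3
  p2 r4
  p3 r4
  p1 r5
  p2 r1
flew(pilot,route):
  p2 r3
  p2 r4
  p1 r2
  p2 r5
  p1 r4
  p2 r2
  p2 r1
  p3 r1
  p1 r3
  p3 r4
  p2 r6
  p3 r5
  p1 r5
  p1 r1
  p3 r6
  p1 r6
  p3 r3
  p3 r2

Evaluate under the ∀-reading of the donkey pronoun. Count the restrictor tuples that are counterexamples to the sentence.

0

"it" takes "a route" as antecedent — a donkey pronoun bound across the clause boundary.
Strong reading: for every (p,r) with filed(p,r), flew(p,r).
Restrictor pairs: (p1,r2) ✓  (p1,r3) ✓  (p1,r4) ✓  (p1,r5) ✓  (p2,r1) ✓  (p2,r2) ✓  (p2,r3) ✓  (p2,r4) ✓  (p2,r5) ✓  (p3,r3) ✓  (p3,r4) ✓
Counterexamples (restrictor pairs failing the scope): 0.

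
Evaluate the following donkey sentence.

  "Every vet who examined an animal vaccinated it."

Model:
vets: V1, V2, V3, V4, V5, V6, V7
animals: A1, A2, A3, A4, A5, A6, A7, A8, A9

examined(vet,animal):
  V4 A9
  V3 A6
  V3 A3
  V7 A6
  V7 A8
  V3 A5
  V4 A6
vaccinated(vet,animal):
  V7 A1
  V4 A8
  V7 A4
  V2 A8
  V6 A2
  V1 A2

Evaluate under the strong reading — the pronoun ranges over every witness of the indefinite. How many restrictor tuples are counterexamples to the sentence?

7

"it" takes "an animal" as antecedent — a donkey pronoun bound across the clause boundary.
Strong reading: for every (v,a) with examined(v,a), vaccinated(v,a).
Restrictor pairs: (V3,A3) ✗  (V3,A5) ✗  (V3,A6) ✗  (V4,A6) ✗  (V4,A9) ✗  (V7,A6) ✗  (V7,A8) ✗
Counterexamples (restrictor pairs failing the scope): 7.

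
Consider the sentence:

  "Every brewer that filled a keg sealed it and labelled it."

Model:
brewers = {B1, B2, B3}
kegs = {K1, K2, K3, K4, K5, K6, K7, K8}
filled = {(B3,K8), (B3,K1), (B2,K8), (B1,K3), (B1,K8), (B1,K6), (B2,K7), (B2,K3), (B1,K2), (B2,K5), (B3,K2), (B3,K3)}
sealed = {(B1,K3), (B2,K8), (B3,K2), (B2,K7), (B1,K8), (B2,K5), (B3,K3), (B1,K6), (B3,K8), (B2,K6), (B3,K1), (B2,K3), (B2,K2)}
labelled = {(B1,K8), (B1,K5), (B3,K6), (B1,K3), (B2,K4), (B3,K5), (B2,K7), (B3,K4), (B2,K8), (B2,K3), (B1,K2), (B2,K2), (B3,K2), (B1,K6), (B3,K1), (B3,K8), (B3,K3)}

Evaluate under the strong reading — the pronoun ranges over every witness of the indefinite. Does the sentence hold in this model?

"it" takes "a keg" as antecedent — a donkey pronoun bound across the clause boundary.
Strong reading: for every (b,k) with filled(b,k), sealed(b,k) ∧ labelled(b,k).
Restrictor pairs: (B1,K2) ✗  (B1,K3) ✓  (B1,K6) ✓  (B1,K8) ✓  (B2,K3) ✓  (B2,K5) ✗  (B2,K7) ✓  (B2,K8) ✓  (B3,K1) ✓  (B3,K2) ✓  (B3,K3) ✓  (B3,K8) ✓
Counterexample: (B1,K2) is in filled but fails the scope.

False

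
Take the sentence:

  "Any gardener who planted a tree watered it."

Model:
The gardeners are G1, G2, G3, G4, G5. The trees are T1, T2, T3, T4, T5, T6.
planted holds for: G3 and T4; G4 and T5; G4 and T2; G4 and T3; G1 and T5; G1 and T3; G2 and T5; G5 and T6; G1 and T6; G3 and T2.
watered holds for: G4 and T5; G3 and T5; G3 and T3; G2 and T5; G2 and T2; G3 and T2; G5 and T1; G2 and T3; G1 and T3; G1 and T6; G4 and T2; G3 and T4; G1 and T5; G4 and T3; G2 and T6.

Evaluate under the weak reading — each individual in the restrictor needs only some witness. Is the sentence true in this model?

False

"it" takes "a tree" as antecedent — a donkey pronoun bound across the clause boundary.
Weak reading: every gardener g with some planted-tree has at least one planted-tree t such that watered(g,t).
Per gardener: G1:✓  G2:✓  G3:✓  G4:✓  G5:✗
G5 has no witness among its planted-trees.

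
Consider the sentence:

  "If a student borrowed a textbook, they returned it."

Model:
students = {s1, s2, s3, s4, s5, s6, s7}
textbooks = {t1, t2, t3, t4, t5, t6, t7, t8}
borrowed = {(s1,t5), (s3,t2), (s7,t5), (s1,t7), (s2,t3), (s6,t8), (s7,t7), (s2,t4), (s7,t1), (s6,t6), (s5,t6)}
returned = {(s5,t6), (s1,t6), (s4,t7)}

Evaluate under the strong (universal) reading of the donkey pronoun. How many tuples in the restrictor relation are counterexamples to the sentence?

"it" takes "a textbook" as antecedent — a donkey pronoun bound across the clause boundary.
Strong reading: for every (s,t) with borrowed(s,t), returned(s,t).
Restrictor pairs: (s1,t5) ✗  (s1,t7) ✗  (s2,t3) ✗  (s2,t4) ✗  (s3,t2) ✗  (s5,t6) ✓  (s6,t6) ✗  (s6,t8) ✗  (s7,t1) ✗  (s7,t5) ✗  (s7,t7) ✗
Counterexamples (restrictor pairs failing the scope): 10.

10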